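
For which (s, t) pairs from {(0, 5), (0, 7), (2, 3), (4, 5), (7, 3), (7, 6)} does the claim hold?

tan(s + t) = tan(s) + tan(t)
Testing each pair:
(0, 5): LHS = tan(5) ≈ -3.381, RHS = tan(5) ≈ -3.381 → holds
(0, 7): LHS = tan(7) ≈ 0.8714, RHS = tan(7) ≈ 0.8714 → holds
(2, 3): LHS = tan(5) ≈ -3.381, RHS = tan(2) + tan(3) ≈ -2.328 → fails
(4, 5): LHS = tan(9) ≈ -0.4523, RHS = tan(5) + tan(4) ≈ -2.223 → fails
(7, 3): LHS = tan(10) ≈ 0.6484, RHS = tan(3) + tan(7) ≈ 0.7289 → fails
(7, 6): LHS = tan(13) ≈ 0.463, RHS = tan(6) + tan(7) ≈ 0.5804 → fails

2 of 6 pairs satisfy the claim.

Answer: (0, 5), (0, 7)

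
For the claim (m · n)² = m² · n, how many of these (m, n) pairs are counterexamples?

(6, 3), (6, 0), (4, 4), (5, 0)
2

Testing each pair:
(6, 3): LHS = 324, RHS = 108 → counterexample
(6, 0): LHS = 0, RHS = 0 → satisfies claim
(4, 4): LHS = 256, RHS = 64 → counterexample
(5, 0): LHS = 0, RHS = 0 → satisfies claim

That makes 2 counterexamples.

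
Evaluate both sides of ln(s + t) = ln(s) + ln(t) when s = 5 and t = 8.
LHS = ln(5 + 8) = ln(13) ≈ 2.565
RHS = ln(5) + ln(8) ≈ 3.689

LHS ≠ RHS (they differ by about 1.124), so the equation does not hold here.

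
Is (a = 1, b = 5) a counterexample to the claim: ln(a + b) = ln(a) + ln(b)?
Yes

Substituting a = 1, b = 5:
LHS = ln(1 + 5) = ln(6) ≈ 1.792
RHS = ln(1) + ln(5) = ln(5) ≈ 1.609

Since LHS ≠ RHS, this pair disproves the claim.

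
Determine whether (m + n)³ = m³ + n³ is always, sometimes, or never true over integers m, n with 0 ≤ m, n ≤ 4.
It holds at (m, n) = (0, 0) (both sides equal 0), but fails at (m, n) = (4, 1) (LHS = 125, RHS = 65).

Answer: Sometimes true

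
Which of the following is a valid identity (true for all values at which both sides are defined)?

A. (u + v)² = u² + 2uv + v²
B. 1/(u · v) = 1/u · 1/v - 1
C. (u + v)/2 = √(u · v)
A

A: holds — e.g. at (1, 5), both sides equal 36.
B: fails at (3, 7) — LHS = 1/21, RHS = -20/21.
C: fails at (6, 7) — LHS = 13/2, RHS = √(42) ≈ 6.481.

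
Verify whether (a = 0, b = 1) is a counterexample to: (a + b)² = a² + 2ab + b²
Substituting a = 0, b = 1:
LHS = (0 + 1)² = 1
RHS = 0² + 2·0·1 + 1² = 1

The sides agree, so this pair does not disprove the claim.

Answer: No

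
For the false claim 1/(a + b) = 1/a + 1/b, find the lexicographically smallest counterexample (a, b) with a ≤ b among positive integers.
(a, b) = (1, 1)

Substituting (1, 1) into the claim:
LHS = 1/(1 + 1) = 1/2
RHS = 1/1 + 1/1 = 2

Since LHS ≠ RHS, this pair disproves the claim, and no lexicographically smaller pair (a ≤ b, positive integers) does.

For instance (2, 8) is also a counterexample (LHS = 1/10, RHS = 5/8), but it's lexicographically larger.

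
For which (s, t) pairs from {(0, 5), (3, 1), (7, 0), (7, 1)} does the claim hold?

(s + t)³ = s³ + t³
Testing each pair:
(0, 5): LHS = 125, RHS = 125 → holds
(3, 1): LHS = 64, RHS = 28 → fails
(7, 0): LHS = 343, RHS = 343 → holds
(7, 1): LHS = 512, RHS = 344 → fails

2 of 4 pairs satisfy the claim.

Answer: (0, 5), (7, 0)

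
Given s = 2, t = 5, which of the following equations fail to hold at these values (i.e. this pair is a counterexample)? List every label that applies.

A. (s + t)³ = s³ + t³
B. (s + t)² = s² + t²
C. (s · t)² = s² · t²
Evaluating each claim at the given values:
A. LHS = 343, RHS = 133 → fails here (LHS ≠ RHS)
B. LHS = 49, RHS = 29 → fails here (LHS ≠ RHS)
C. LHS = 100, RHS = 100 → holds here (LHS = RHS)

Answer: A, B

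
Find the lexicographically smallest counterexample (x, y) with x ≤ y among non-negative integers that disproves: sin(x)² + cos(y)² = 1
At (0, 0): both sides equal 1, so it holds there.

Substituting (0, 1) into the claim:
LHS = sin(0)² + cos(1)² = cos(1)² ≈ 0.2919
RHS = 1

Since LHS ≠ RHS, this pair disproves the claim, and no lexicographically smaller pair (x ≤ y, non-negative integers) does.

For instance (0, 3) is also a counterexample (LHS = cos(3)² ≈ 0.9801, RHS = 1), but it's lexicographically larger.

Answer: (x, y) = (0, 1)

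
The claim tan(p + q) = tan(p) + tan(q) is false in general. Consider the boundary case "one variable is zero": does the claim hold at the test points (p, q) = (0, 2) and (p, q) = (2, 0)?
Yes, holds at both test points

At (0, 2): LHS = tan(2) ≈ -2.185, RHS = tan(2) ≈ -2.185 → equal
At (2, 0): LHS = tan(2) ≈ -2.185, RHS = tan(2) ≈ -2.185 → equal

So the claim does hold at both of these boundary points, even though it is not an identity.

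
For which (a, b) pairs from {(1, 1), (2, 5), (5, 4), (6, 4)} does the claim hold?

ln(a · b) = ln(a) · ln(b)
(1, 1)

Testing each pair:
(1, 1): LHS = 0, RHS = 0 → holds
(2, 5): LHS = ln(10) ≈ 2.303, RHS = ln(2)·ln(5) ≈ 1.116 → fails
(5, 4): LHS = ln(20) ≈ 2.996, RHS = ln(4)·ln(5) ≈ 2.231 → fails
(6, 4): LHS = ln(24) ≈ 3.178, RHS = ln(4)·ln(6) ≈ 2.484 → fails

1 of 4 pairs satisfies the claim.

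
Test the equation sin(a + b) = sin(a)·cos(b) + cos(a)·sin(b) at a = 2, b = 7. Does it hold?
Substituting a = 2, b = 7:

LHS = sin(2 + 7) = sin(9) ≈ 0.4121
RHS = sin(2)·cos(7) + cos(2)·sin(7) = sin(7)·cos(2) + sin(2)·cos(7) ≈ 0.4121

LHS = RHS, so the equation holds at this point.

Answer: Holds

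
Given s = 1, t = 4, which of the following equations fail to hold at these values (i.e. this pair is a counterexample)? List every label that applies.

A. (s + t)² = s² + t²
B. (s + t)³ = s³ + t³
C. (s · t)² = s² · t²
A, B

Evaluating each claim at the given values:
A. LHS = 25, RHS = 17 → fails here (LHS ≠ RHS)
B. LHS = 125, RHS = 65 → fails here (LHS ≠ RHS)
C. LHS = 16, RHS = 16 → holds here (LHS = RHS)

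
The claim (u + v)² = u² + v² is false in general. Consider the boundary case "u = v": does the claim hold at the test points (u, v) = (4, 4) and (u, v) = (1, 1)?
At (4, 4): LHS = 64 ≠ RHS = 32
At (1, 1): LHS = 4 ≠ RHS = 2

Answer: No, fails at both test points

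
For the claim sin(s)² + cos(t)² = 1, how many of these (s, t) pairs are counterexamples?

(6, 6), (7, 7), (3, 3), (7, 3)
1

Testing each pair:
(6, 6): LHS = sin(6)² + cos(6)² = 1, RHS = 1 → satisfies claim
(7, 7): LHS = sin(7)² + cos(7)² = 1, RHS = 1 → satisfies claim
(3, 3): LHS = sin(3)² + cos(3)² = 1, RHS = 1 → satisfies claim
(7, 3): LHS = sin(7)² + cos(3)² ≈ 1.412, RHS = 1 → counterexample

That makes 1 counterexample.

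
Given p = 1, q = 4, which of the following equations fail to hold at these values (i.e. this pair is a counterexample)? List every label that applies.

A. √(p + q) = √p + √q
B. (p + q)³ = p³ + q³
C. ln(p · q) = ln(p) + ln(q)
Evaluating each claim at the given values:
A. LHS = √(5) ≈ 2.236, RHS = 3 → fails here (LHS ≠ RHS)
B. LHS = 125, RHS = 65 → fails here (LHS ≠ RHS)
C. LHS = ln(4) ≈ 1.386, RHS = ln(4) ≈ 1.386 → holds here (LHS = RHS)

Answer: A, B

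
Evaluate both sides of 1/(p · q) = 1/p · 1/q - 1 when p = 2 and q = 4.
LHS = 1/(2 · 4) = 1/8
RHS = 1/2 · 1/4 - 1 = -7/8

LHS ≠ RHS, so the equation does not hold here.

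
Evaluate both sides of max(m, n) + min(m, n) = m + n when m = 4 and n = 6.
LHS = max(4, 6) + min(4, 6) = 10
RHS = 4 + 6 = 10

LHS = RHS: the two sides agree.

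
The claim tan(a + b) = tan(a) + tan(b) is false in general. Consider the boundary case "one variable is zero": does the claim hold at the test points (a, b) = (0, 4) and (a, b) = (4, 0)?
At (0, 4): LHS = tan(4) ≈ 1.158, RHS = tan(4) ≈ 1.158 → equal
At (4, 0): LHS = tan(4) ≈ 1.158, RHS = tan(4) ≈ 1.158 → equal

So the claim does hold at both of these boundary points, even though it is not an identity.

Answer: Yes, holds at both test points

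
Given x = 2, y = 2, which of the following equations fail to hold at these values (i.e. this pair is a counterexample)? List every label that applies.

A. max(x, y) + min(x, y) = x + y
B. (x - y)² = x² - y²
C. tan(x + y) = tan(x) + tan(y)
C

Evaluating each claim at the given values:
A. LHS = 4, RHS = 4 → holds here (LHS = RHS)
B. LHS = 0, RHS = 0 → holds here (LHS = RHS)
C. LHS = tan(4) ≈ 1.158, RHS = 2·tan(2) ≈ -4.37 → fails here (LHS ≠ RHS)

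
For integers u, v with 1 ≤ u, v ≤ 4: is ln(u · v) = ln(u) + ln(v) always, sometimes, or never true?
The identity holds for every pair in the range. For instance at (u, v) = (1, 3): both sides equal ln(3) ≈ 1.099.

Answer: Always true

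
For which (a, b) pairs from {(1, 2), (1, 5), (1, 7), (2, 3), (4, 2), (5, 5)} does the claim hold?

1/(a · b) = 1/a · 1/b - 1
Testing each pair:
(1, 2): LHS = 1/2, RHS = -1/2 → fails
(1, 5): LHS = 1/5, RHS = -4/5 → fails
(1, 7): LHS = 1/7, RHS = -6/7 → fails
(2, 3): LHS = 1/6, RHS = -5/6 → fails
(4, 2): LHS = 1/8, RHS = -7/8 → fails
(5, 5): LHS = 1/25, RHS = -24/25 → fails

No pair satisfies the claim.

Answer: None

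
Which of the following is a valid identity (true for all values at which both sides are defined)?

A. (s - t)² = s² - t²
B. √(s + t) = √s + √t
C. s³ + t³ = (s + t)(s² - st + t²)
A: fails at (2, 4) — LHS = 4, RHS = -12.
B: fails at (4, 5) — LHS = 3, RHS = 2 + √(5) ≈ 4.236.
C: holds — e.g. at (1, 4), both sides equal 65.

Answer: C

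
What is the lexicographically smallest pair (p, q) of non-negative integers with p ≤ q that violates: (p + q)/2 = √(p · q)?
(p, q) = (0, 1)

Substituting (0, 1) into the claim:
LHS = (0 + 1)/2 = 1/2
RHS = √(0 · 1) = 0

Since LHS ≠ RHS, this pair disproves the claim, and no lexicographically smaller pair (p ≤ q, non-negative integers) does.

For instance (1, 3) is also a counterexample (LHS = 2, RHS = √(3) ≈ 1.732), but it's lexicographically larger.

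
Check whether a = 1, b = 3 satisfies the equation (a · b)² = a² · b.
Substituting a = 1, b = 3:

LHS = (1 · 3)² = 9
RHS = 1² · 3 = 3

LHS ≠ RHS, so the equation does not hold at this point.

Answer: Fails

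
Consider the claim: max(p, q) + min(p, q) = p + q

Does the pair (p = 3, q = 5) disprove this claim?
No

Substituting p = 3, q = 5:
LHS = max(3, 5) + min(3, 5) = 8
RHS = 3 + 5 = 8

The sides agree, so this pair does not disprove the claim.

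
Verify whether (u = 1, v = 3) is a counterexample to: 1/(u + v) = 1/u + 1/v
Substituting u = 1, v = 3:
LHS = 1/(1 + 3) = 1/4
RHS = 1/1 + 1/3 = 4/3

Since LHS ≠ RHS, this pair disproves the claim.

Answer: Yes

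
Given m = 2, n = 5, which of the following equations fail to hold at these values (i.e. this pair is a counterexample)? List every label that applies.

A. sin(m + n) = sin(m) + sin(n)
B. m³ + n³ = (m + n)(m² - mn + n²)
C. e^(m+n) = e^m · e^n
A

Evaluating each claim at the given values:
A. LHS = sin(7) ≈ 0.657, RHS = sin(5) + sin(2) ≈ -0.04963 → fails here (LHS ≠ RHS)
B. LHS = 133, RHS = 133 → holds here (LHS = RHS)
C. LHS = e^7 ≈ 1097, RHS = e^7 ≈ 1097 → holds here (LHS = RHS)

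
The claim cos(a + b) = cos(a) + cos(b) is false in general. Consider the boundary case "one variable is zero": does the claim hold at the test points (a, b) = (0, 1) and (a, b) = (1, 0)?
No, fails at both test points

At (0, 1): LHS = cos(1) ≈ 0.5403 ≠ RHS = cos(1) + 1 ≈ 1.54
At (1, 0): LHS = cos(1) ≈ 0.5403 ≠ RHS = cos(1) + 1 ≈ 1.54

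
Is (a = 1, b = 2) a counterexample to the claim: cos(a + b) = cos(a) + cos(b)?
Yes

Substituting a = 1, b = 2:
LHS = cos(1 + 2) = cos(3) ≈ -0.99
RHS = cos(1) + cos(2) ≈ 0.1242

Since LHS ≠ RHS, this pair disproves the claim.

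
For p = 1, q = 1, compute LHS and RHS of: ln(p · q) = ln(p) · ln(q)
LHS = ln(1 · 1) = 0
RHS = ln(1) · ln(1) = 0

LHS = RHS: the two sides agree.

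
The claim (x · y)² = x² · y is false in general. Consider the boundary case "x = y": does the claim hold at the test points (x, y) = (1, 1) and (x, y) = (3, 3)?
Only at (1, 1)

At (1, 1): LHS = 1, RHS = 1 → equal
At (3, 3): LHS = 81 ≠ RHS = 27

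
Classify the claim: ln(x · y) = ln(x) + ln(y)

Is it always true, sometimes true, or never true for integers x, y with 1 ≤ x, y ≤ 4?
The identity holds for every pair in the range. For instance at (x, y) = (4, 1): both sides equal ln(4) ≈ 1.386.

Answer: Always true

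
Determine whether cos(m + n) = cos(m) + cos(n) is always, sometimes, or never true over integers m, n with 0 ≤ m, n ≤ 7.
Never true

The claim fails for every pair in the range. For instance at (m, n) = (5, 2): LHS = cos(7) ≈ 0.7539, RHS = cos(2) + cos(5) ≈ -0.1325.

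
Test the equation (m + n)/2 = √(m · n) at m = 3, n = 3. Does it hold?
Holds

Substituting m = 3, n = 3:

LHS = (3 + 3)/2 = 3
RHS = √(3 · 3) = 3

LHS = RHS, so the equation holds at this point.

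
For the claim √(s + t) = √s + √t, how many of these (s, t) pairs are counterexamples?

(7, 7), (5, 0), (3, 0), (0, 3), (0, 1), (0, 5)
1

Testing each pair:
(7, 7): LHS = √(14) ≈ 3.742, RHS = 2·√(7) ≈ 5.292 → counterexample
(5, 0): LHS = √(5) ≈ 2.236, RHS = √(5) ≈ 2.236 → satisfies claim
(3, 0): LHS = √(3) ≈ 1.732, RHS = √(3) ≈ 1.732 → satisfies claim
(0, 3): LHS = √(3) ≈ 1.732, RHS = √(3) ≈ 1.732 → satisfies claim
(0, 1): LHS = 1, RHS = 1 → satisfies claim
(0, 5): LHS = √(5) ≈ 2.236, RHS = √(5) ≈ 2.236 → satisfies claim

That makes 1 counterexample.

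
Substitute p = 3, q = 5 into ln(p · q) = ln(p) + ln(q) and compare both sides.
LHS = ln(3 · 5) = ln(15) ≈ 2.708
RHS = ln(3) + ln(5) ≈ 2.708

LHS = RHS: the two sides agree.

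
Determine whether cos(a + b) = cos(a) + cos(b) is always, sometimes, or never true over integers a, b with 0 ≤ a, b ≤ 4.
The claim fails for every pair in the range. For instance at (a, b) = (1, 0): LHS = cos(1) ≈ 0.5403, RHS = cos(1) + 1 ≈ 1.54.

Answer: Never true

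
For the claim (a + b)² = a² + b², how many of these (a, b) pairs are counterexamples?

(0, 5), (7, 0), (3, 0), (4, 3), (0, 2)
1

Testing each pair:
(0, 5): LHS = 25, RHS = 25 → satisfies claim
(7, 0): LHS = 49, RHS = 49 → satisfies claim
(3, 0): LHS = 9, RHS = 9 → satisfies claim
(4, 3): LHS = 49, RHS = 25 → counterexample
(0, 2): LHS = 4, RHS = 4 → satisfies claim

That makes 1 counterexample.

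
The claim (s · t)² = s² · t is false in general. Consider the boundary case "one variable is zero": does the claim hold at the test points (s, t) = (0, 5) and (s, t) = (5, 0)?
At (0, 5): LHS = 0, RHS = 0 → equal
At (5, 0): LHS = 0, RHS = 0 → equal

So the claim does hold at both of these boundary points, even though it is not an identity.

Answer: Yes, holds at both test points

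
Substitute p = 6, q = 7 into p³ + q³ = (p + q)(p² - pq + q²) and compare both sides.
LHS = 6³ + 7³ = 559
RHS = (6 + 7)(6² - 6·7 + 7²) = 559

LHS = RHS: the two sides agree.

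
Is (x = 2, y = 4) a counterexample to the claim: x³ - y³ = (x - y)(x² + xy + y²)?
Substituting x = 2, y = 4:
LHS = 2³ - 4³ = -56
RHS = (2 - 4)(2² + 2·4 + 4²) = -56

The sides agree, so this pair does not disprove the claim.

Answer: No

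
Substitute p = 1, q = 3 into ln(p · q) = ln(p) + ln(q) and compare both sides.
LHS = ln(1 · 3) = ln(3) ≈ 1.099
RHS = ln(1) + ln(3) = ln(3) ≈ 1.099

LHS = RHS: the two sides agree.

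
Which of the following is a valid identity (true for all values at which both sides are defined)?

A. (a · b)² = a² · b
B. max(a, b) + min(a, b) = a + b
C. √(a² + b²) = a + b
B

A: fails at (2, 5) — LHS = 100, RHS = 20.
B: holds — e.g. at (5, 5), both sides equal 10.
C: fails at (5, 8) — LHS = √(89) ≈ 9.434, RHS = 13.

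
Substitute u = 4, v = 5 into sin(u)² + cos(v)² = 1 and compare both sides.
LHS = sin(4)² + cos(5)² ≈ 0.6532
RHS = 1

LHS ≠ RHS (they differ by about 0.3468), so the equation does not hold here.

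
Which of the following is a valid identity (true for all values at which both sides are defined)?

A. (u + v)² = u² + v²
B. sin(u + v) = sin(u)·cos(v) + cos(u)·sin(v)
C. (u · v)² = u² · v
A: fails at (1, 4) — LHS = 25, RHS = 17.
B: holds — e.g. at (4, 5), both sides equal sin(9) ≈ 0.4121.
C: fails at (2, 7) — LHS = 196, RHS = 28.

Answer: B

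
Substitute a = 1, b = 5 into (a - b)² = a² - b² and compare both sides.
LHS = (1 - 5)² = 16
RHS = 1² - 5² = -24

LHS ≠ RHS, so the equation does not hold here.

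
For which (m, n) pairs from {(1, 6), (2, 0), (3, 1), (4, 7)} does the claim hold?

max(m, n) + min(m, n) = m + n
All pairs

Testing each pair:
(1, 6): LHS = 7, RHS = 7 → holds
(2, 0): LHS = 2, RHS = 2 → holds
(3, 1): LHS = 4, RHS = 4 → holds
(4, 7): LHS = 11, RHS = 11 → holds

Every pair satisfies the claim.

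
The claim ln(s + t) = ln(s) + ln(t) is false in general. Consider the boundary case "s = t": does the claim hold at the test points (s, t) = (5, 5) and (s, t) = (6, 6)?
At (5, 5): LHS = ln(10) ≈ 2.303 ≠ RHS = 2·ln(5) ≈ 3.219
At (6, 6): LHS = ln(12) ≈ 2.485 ≠ RHS = 2·ln(6) ≈ 3.584

Answer: No, fails at both test points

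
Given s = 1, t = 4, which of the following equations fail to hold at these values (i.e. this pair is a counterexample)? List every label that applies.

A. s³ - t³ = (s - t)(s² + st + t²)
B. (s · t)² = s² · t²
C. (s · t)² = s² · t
Evaluating each claim at the given values:
A. LHS = -63, RHS = -63 → holds here (LHS = RHS)
B. LHS = 16, RHS = 16 → holds here (LHS = RHS)
C. LHS = 16, RHS = 4 → fails here (LHS ≠ RHS)

Answer: C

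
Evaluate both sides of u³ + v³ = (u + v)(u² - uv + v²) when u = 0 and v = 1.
LHS = 0³ + 1³ = 1
RHS = (0 + 1)(0² - 0·1 + 1²) = 1

LHS = RHS: the two sides agree.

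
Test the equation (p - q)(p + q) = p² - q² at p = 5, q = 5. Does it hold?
Holds

Substituting p = 5, q = 5:

LHS = (5 - 5)(5 + 5) = 0
RHS = 5² - 5² = 0

LHS = RHS, so the equation holds at this point.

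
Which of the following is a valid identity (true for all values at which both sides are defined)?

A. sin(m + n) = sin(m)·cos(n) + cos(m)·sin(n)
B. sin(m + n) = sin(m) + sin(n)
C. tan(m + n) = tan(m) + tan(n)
A: holds — e.g. at (1, 2), both sides equal sin(3) ≈ 0.1411.
B: fails at (4, 4) — LHS = sin(8) ≈ 0.9894, RHS = 2·sin(4) ≈ -1.514.
C: fails at (4, 5) — LHS = tan(9) ≈ -0.4523, RHS = tan(5) + tan(4) ≈ -2.223.

Answer: A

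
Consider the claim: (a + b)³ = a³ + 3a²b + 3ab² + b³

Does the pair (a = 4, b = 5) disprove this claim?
No

Substituting a = 4, b = 5:
LHS = (4 + 5)³ = 729
RHS = 4³ + 3·4²·5 + 3·4·5² + 5³ = 729

The sides agree, so this pair does not disprove the claim.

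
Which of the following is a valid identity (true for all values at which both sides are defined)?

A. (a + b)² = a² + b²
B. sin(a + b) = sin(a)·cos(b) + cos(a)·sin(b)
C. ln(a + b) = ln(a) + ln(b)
A: fails at (2, 7) — LHS = 81, RHS = 53.
B: holds — e.g. at (2, 4), both sides equal sin(6) ≈ -0.2794.
C: fails at (4, 4) — LHS = ln(8) ≈ 2.079, RHS = 2·ln(4) ≈ 2.773.

Answer: B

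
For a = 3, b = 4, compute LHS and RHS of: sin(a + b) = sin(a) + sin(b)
LHS = sin(3 + 4) = sin(7) ≈ 0.657
RHS = sin(3) + sin(4) ≈ -0.6157

LHS ≠ RHS (they differ by about 1.273), so the equation does not hold here.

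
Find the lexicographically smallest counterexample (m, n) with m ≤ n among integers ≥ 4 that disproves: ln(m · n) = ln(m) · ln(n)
Substituting (4, 4) into the claim:
LHS = ln(4 · 4) = ln(16) ≈ 2.773
RHS = ln(4) · ln(4) = ln(4)² ≈ 1.922

Since LHS ≠ RHS, this pair disproves the claim, and no lexicographically smaller pair (m ≤ n, integers ≥ 4) does.

For instance (7, 11) is also a counterexample (LHS = ln(77) ≈ 4.344, RHS = ln(7)·ln(11) ≈ 4.666), but it's lexicographically larger.

Answer: (m, n) = (4, 4)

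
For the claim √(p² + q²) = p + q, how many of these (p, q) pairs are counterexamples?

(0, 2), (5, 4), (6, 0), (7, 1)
2

Testing each pair:
(0, 2): LHS = 2, RHS = 2 → satisfies claim
(5, 4): LHS = √(41) ≈ 6.403, RHS = 9 → counterexample
(6, 0): LHS = 6, RHS = 6 → satisfies claim
(7, 1): LHS = 5·√(2) ≈ 7.071, RHS = 8 → counterexample

That makes 2 counterexamples.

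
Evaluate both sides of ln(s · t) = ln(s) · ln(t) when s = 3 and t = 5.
LHS = ln(3 · 5) = ln(15) ≈ 2.708
RHS = ln(3) · ln(5) ≈ 1.768

LHS ≠ RHS (they differ by about 0.9399), so the equation does not hold here.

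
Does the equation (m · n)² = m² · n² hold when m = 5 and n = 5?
Holds

Substituting m = 5, n = 5:

LHS = (5 · 5)² = 625
RHS = 5² · 5² = 625

LHS = RHS, so the equation holds at this point.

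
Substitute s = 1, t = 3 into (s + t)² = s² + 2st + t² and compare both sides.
LHS = (1 + 3)² = 16
RHS = 1² + 2·1·3 + 3² = 16

LHS = RHS: the two sides agree.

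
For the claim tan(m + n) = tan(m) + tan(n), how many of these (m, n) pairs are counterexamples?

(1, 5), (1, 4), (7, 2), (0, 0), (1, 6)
Testing each pair:
(1, 5): LHS = tan(6) ≈ -0.291, RHS = tan(5) + tan(1) ≈ -1.823 → counterexample
(1, 4): LHS = tan(5) ≈ -3.381, RHS = tan(4) + tan(1) ≈ 2.715 → counterexample
(7, 2): LHS = tan(9) ≈ -0.4523, RHS = tan(2) + tan(7) ≈ -1.314 → counterexample
(0, 0): LHS = 0, RHS = 0 → satisfies claim
(1, 6): LHS = tan(7) ≈ 0.8714, RHS = tan(6) + tan(1) ≈ 1.266 → counterexample

That makes 4 counterexamples.

Answer: 4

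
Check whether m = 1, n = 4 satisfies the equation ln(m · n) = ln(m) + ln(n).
Holds

Substituting m = 1, n = 4:

LHS = ln(1 · 4) = ln(4) ≈ 1.386
RHS = ln(1) + ln(4) = ln(4) ≈ 1.386

LHS = RHS, so the equation holds at this point.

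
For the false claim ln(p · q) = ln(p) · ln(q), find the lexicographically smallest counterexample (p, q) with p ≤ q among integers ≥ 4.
(p, q) = (4, 4)

Substituting (4, 4) into the claim:
LHS = ln(4 · 4) = ln(16) ≈ 2.773
RHS = ln(4) · ln(4) = ln(4)² ≈ 1.922

Since LHS ≠ RHS, this pair disproves the claim, and no lexicographically smaller pair (p ≤ q, integers ≥ 4) does.

For instance (6, 6) is also a counterexample (LHS = ln(36) ≈ 3.584, RHS = ln(6)² ≈ 3.21), but it's lexicographically larger.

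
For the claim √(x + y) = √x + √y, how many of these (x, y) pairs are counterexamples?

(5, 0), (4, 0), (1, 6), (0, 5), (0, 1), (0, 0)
Testing each pair:
(5, 0): LHS = √(5) ≈ 2.236, RHS = √(5) ≈ 2.236 → satisfies claim
(4, 0): LHS = 2, RHS = 2 → satisfies claim
(1, 6): LHS = √(7) ≈ 2.646, RHS = 1 + √(6) ≈ 3.449 → counterexample
(0, 5): LHS = √(5) ≈ 2.236, RHS = √(5) ≈ 2.236 → satisfies claim
(0, 1): LHS = 1, RHS = 1 → satisfies claim
(0, 0): LHS = 0, RHS = 0 → satisfies claim

That makes 1 counterexample.

Answer: 1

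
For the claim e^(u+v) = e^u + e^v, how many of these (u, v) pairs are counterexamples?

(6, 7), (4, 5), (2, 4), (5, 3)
4

Testing each pair:
(6, 7): LHS = e^13 ≈ 442413.4, RHS = e^6 + e^7 ≈ 1500 → counterexample
(4, 5): LHS = e^9 ≈ 8103, RHS = e^4 + e^5 ≈ 203 → counterexample
(2, 4): LHS = e^6 ≈ 403.4, RHS = e^2 + e^4 ≈ 61.99 → counterexample
(5, 3): LHS = e^8 ≈ 2981, RHS = e^3 + e^5 ≈ 168.5 → counterexample

That makes 4 counterexamples.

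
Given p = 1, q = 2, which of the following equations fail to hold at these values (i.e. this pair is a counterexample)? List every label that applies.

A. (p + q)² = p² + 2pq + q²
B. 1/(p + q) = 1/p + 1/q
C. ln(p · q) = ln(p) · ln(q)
Evaluating each claim at the given values:
A. LHS = 9, RHS = 9 → holds here (LHS = RHS)
B. LHS = 1/3, RHS = 3/2 → fails here (LHS ≠ RHS)
C. LHS = ln(2) ≈ 0.6931, RHS = 0 → fails here (LHS ≠ RHS)

Answer: B, C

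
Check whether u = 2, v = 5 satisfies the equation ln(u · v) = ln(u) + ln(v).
Substituting u = 2, v = 5:

LHS = ln(2 · 5) = ln(10) ≈ 2.303
RHS = ln(2) + ln(5) ≈ 2.303

LHS = RHS, so the equation holds at this point.

Answer: Holds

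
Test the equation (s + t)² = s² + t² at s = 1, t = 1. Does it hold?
Fails

Substituting s = 1, t = 1:

LHS = (1 + 1)² = 4
RHS = 1² + 1² = 2

LHS ≠ RHS, so the equation does not hold at this point.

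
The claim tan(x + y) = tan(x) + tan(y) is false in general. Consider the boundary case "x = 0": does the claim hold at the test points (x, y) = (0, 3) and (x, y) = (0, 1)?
Yes, holds at both test points

At (0, 3): LHS = tan(3) ≈ -0.1425, RHS = tan(3) ≈ -0.1425 → equal
At (0, 1): LHS = tan(1) ≈ 1.557, RHS = tan(1) ≈ 1.557 → equal

So the claim does hold at both of these boundary points, even though it is not an identity.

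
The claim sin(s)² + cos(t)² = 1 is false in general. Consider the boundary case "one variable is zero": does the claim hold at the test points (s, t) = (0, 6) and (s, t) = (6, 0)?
No, fails at both test points

At (0, 6): LHS = cos(6)² ≈ 0.9219 ≠ RHS = 1
At (6, 0): LHS = sin(6)² + 1 ≈ 1.078 ≠ RHS = 1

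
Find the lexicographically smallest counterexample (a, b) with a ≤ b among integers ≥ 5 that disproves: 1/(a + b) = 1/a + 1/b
Substituting (5, 5) into the claim:
LHS = 1/(5 + 5) = 1/10
RHS = 1/5 + 1/5 = 2/5

Since LHS ≠ RHS, this pair disproves the claim, and no lexicographically smaller pair (a ≤ b, integers ≥ 5) does.

For instance (5, 11) is also a counterexample (LHS = 1/16, RHS = 16/55), but it's lexicographically larger.

Answer: (a, b) = (5, 5)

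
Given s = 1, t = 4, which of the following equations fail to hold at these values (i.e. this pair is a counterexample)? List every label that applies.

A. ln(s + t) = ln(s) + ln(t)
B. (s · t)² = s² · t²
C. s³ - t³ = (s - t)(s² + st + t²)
A

Evaluating each claim at the given values:
A. LHS = ln(5) ≈ 1.609, RHS = ln(4) ≈ 1.386 → fails here (LHS ≠ RHS)
B. LHS = 16, RHS = 16 → holds here (LHS = RHS)
C. LHS = -63, RHS = -63 → holds here (LHS = RHS)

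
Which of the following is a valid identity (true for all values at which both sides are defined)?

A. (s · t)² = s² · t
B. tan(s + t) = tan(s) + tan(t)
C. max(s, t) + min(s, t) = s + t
C

A: fails at (2, 3) — LHS = 36, RHS = 12.
B: fails at (1, 1) — LHS = tan(2) ≈ -2.185, RHS = 2·tan(1) ≈ 3.115.
C: holds — e.g. at (3, 5), both sides equal 8.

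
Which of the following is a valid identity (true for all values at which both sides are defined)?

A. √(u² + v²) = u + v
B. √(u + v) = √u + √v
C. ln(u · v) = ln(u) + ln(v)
C

A: fails at (1, 4) — LHS = √(17) ≈ 4.123, RHS = 5.
B: fails at (1, 4) — LHS = √(5) ≈ 2.236, RHS = 3.
C: holds — e.g. at (3, 4), both sides equal ln(12) ≈ 2.485.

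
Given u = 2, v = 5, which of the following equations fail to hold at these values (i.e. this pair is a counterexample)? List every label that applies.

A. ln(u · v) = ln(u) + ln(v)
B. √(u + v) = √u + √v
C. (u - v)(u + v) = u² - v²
Evaluating each claim at the given values:
A. LHS = ln(10) ≈ 2.303, RHS = ln(2) + ln(5) ≈ 2.303 → holds here (LHS = RHS)
B. LHS = √(7) ≈ 2.646, RHS = √(2) + √(5) ≈ 3.65 → fails here (LHS ≠ RHS)
C. LHS = -21, RHS = -21 → holds here (LHS = RHS)

Answer: B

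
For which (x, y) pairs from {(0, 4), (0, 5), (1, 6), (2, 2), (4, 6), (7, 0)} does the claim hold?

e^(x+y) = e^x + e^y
Testing each pair:
(0, 4): LHS = e^4 ≈ 54.6, RHS = 1 + e^4 ≈ 55.6 → fails
(0, 5): LHS = e^5 ≈ 148.4, RHS = 1 + e^5 ≈ 149.4 → fails
(1, 6): LHS = e^7 ≈ 1097, RHS = e + e^6 ≈ 406.1 → fails
(2, 2): LHS = e^4 ≈ 54.6, RHS = 2·e^2 ≈ 14.78 → fails
(4, 6): LHS = e^10 ≈ 22026.5, RHS = e^4 + e^6 ≈ 458 → fails
(7, 0): LHS = e^7 ≈ 1097, RHS = 1 + e^7 ≈ 1098 → fails

No pair satisfies the claim.

Answer: None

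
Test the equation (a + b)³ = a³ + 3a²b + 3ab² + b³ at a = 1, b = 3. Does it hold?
Substituting a = 1, b = 3:

LHS = (1 + 3)³ = 64
RHS = 1³ + 3·1²·3 + 3·1·3² + 3³ = 64

LHS = RHS, so the equation holds at this point.

Answer: Holds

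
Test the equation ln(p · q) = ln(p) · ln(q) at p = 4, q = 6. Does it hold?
Fails

Substituting p = 4, q = 6:

LHS = ln(4 · 6) = ln(24) ≈ 3.178
RHS = ln(4) · ln(6) ≈ 2.484

LHS ≠ RHS, so the equation does not hold at this point.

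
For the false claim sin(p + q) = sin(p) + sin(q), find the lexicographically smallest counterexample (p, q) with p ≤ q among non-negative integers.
(p, q) = (1, 1)

At (0, 7): both sides equal sin(7) ≈ 0.657, so it holds there.

Substituting (1, 1) into the claim:
LHS = sin(1 + 1) = sin(2) ≈ 0.9093
RHS = sin(1) + sin(1) = 2·sin(1) ≈ 1.683

Since LHS ≠ RHS, this pair disproves the claim, and no lexicographically smaller pair (p ≤ q, non-negative integers) does.

For instance (1, 6) is also a counterexample (LHS = sin(7) ≈ 0.657, RHS = sin(6) + sin(1) ≈ 0.5621), but it's lexicographically larger.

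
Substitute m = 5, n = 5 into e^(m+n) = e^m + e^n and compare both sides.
LHS = e^(5+5) = e^10 ≈ 22026.5
RHS = e^5 + e^5 = 2·e^5 ≈ 296.8

LHS ≠ RHS (they differ by about 21729.6), so the equation does not hold here.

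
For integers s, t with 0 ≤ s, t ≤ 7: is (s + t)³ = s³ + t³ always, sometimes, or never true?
Sometimes true

It holds at (s, t) = (0, 2) (both sides equal 8), but fails at (s, t) = (4, 3) (LHS = 343, RHS = 91).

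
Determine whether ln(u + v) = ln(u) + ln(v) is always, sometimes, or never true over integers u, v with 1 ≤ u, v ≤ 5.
It holds at (u, v) = (2, 2) (both sides equal ln(4) ≈ 1.386), but fails at (u, v) = (2, 5) (LHS = ln(7) ≈ 1.946, RHS = ln(2) + ln(5) ≈ 2.303).

Answer: Sometimes true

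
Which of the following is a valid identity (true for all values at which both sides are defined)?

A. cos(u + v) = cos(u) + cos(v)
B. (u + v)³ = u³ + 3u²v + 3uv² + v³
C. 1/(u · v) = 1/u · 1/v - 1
B

A: fails at (5, 8) — LHS = cos(13) ≈ 0.9074, RHS = cos(8) + cos(5) ≈ 0.1382.
B: holds — e.g. at (2, 2), both sides equal 64.
C: fails at (3, 4) — LHS = 1/12, RHS = -11/12.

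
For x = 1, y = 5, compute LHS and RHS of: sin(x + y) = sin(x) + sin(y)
LHS = sin(1 + 5) = sin(6) ≈ -0.2794
RHS = sin(1) + sin(5) ≈ -0.1175

LHS ≠ RHS (they differ by about 0.162), so the equation does not hold here.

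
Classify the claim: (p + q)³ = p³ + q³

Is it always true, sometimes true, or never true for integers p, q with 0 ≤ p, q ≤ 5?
It holds at (p, q) = (1, 0) (both sides equal 1), but fails at (p, q) = (4, 3) (LHS = 343, RHS = 91).

Answer: Sometimes true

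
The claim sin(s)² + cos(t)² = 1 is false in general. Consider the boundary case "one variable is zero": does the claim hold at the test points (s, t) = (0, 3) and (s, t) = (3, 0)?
At (0, 3): LHS = cos(3)² ≈ 0.9801 ≠ RHS = 1
At (3, 0): LHS = sin(3)² + 1 ≈ 1.02 ≠ RHS = 1

Answer: No, fails at both test points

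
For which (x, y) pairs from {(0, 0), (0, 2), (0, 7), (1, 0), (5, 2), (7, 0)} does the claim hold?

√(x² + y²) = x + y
Testing each pair:
(0, 0): LHS = 0, RHS = 0 → holds
(0, 2): LHS = 2, RHS = 2 → holds
(0, 7): LHS = 7, RHS = 7 → holds
(1, 0): LHS = 1, RHS = 1 → holds
(5, 2): LHS = √(29) ≈ 5.385, RHS = 7 → fails
(7, 0): LHS = 7, RHS = 7 → holds

5 of 6 pairs satisfy the claim.

Answer: (0, 0), (0, 2), (0, 7), (1, 0), (7, 0)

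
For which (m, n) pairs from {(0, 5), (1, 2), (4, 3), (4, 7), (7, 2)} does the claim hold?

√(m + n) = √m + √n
(0, 5)

Testing each pair:
(0, 5): LHS = √(5) ≈ 2.236, RHS = √(5) ≈ 2.236 → holds
(1, 2): LHS = √(3) ≈ 1.732, RHS = 1 + √(2) ≈ 2.414 → fails
(4, 3): LHS = √(7) ≈ 2.646, RHS = √(3) + 2 ≈ 3.732 → fails
(4, 7): LHS = √(11) ≈ 3.317, RHS = 2 + √(7) ≈ 4.646 → fails
(7, 2): LHS = 3, RHS = √(2) + √(7) ≈ 4.06 → fails

1 of 5 pairs satisfies the claim.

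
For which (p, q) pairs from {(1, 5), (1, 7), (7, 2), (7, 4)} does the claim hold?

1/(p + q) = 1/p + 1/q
None

Testing each pair:
(1, 5): LHS = 1/6, RHS = 6/5 → fails
(1, 7): LHS = 1/8, RHS = 8/7 → fails
(7, 2): LHS = 1/9, RHS = 9/14 → fails
(7, 4): LHS = 1/11, RHS = 11/28 → fails

No pair satisfies the claim.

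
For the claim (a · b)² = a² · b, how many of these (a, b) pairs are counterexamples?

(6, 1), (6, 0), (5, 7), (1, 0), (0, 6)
1

Testing each pair:
(6, 1): LHS = 36, RHS = 36 → satisfies claim
(6, 0): LHS = 0, RHS = 0 → satisfies claim
(5, 7): LHS = 1225, RHS = 175 → counterexample
(1, 0): LHS = 0, RHS = 0 → satisfies claim
(0, 6): LHS = 0, RHS = 0 → satisfies claim

That makes 1 counterexample.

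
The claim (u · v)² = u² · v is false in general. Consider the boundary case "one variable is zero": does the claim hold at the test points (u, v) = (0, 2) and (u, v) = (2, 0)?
At (0, 2): LHS = 0, RHS = 0 → equal
At (2, 0): LHS = 0, RHS = 0 → equal

So the claim does hold at both of these boundary points, even though it is not an identity.

Answer: Yes, holds at both test points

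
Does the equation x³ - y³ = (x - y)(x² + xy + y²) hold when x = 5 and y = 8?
Substituting x = 5, y = 8:

LHS = 5³ - 8³ = -387
RHS = (5 - 8)(5² + 5·8 + 8²) = -387

LHS = RHS, so the equation holds at this point.

Answer: Holds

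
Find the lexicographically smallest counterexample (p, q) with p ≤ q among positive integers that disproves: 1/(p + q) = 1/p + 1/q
Substituting (1, 1) into the claim:
LHS = 1/(1 + 1) = 1/2
RHS = 1/1 + 1/1 = 2

Since LHS ≠ RHS, this pair disproves the claim, and no lexicographically smaller pair (p ≤ q, positive integers) does.

For instance (5, 7) is also a counterexample (LHS = 1/12, RHS = 12/35), but it's lexicographically larger.

Answer: (p, q) = (1, 1)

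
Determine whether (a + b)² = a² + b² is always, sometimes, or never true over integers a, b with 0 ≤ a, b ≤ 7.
It holds at (a, b) = (0, 2) (both sides equal 4), but fails at (a, b) = (5, 6) (LHS = 121, RHS = 61).

Answer: Sometimes true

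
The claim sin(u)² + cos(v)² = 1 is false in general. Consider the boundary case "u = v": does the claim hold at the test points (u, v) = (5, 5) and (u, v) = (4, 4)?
Yes, holds at both test points

At (5, 5): LHS = cos(5)² + sin(5)² = 1, RHS = 1 → equal
At (4, 4): LHS = cos(4)² + sin(4)² = 1, RHS = 1 → equal

So the claim does hold at both of these boundary points, even though it is not an identity.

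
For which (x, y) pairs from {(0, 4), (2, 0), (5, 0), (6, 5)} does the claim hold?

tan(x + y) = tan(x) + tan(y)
(0, 4), (2, 0), (5, 0)

Testing each pair:
(0, 4): LHS = tan(4) ≈ 1.158, RHS = tan(4) ≈ 1.158 → holds
(2, 0): LHS = tan(2) ≈ -2.185, RHS = tan(2) ≈ -2.185 → holds
(5, 0): LHS = tan(5) ≈ -3.381, RHS = tan(5) ≈ -3.381 → holds
(6, 5): LHS = tan(11) ≈ -226, RHS = tan(5) + tan(6) ≈ -3.672 → fails

3 of 4 pairs satisfy the claim.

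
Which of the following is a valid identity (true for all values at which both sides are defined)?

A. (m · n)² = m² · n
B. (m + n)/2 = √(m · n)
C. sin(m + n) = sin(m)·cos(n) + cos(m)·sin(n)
C

A: fails at (2, 7) — LHS = 196, RHS = 28.
B: fails at (3, 5) — LHS = 4, RHS = √(15) ≈ 3.873.
C: holds — e.g. at (3, 3), both sides equal sin(6) ≈ -0.2794.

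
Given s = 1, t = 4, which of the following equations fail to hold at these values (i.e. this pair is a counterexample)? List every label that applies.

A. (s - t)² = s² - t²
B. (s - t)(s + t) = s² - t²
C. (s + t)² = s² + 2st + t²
A

Evaluating each claim at the given values:
A. LHS = 9, RHS = -15 → fails here (LHS ≠ RHS)
B. LHS = -15, RHS = -15 → holds here (LHS = RHS)
C. LHS = 25, RHS = 25 → holds here (LHS = RHS)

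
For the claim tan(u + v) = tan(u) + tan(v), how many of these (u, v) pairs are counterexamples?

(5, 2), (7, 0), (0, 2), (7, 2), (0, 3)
2

Testing each pair:
(5, 2): LHS = tan(7) ≈ 0.8714, RHS = tan(5) + tan(2) ≈ -5.566 → counterexample
(7, 0): LHS = tan(7) ≈ 0.8714, RHS = tan(7) ≈ 0.8714 → satisfies claim
(0, 2): LHS = tan(2) ≈ -2.185, RHS = tan(2) ≈ -2.185 → satisfies claim
(7, 2): LHS = tan(9) ≈ -0.4523, RHS = tan(2) + tan(7) ≈ -1.314 → counterexample
(0, 3): LHS = tan(3) ≈ -0.1425, RHS = tan(3) ≈ -0.1425 → satisfies claim

That makes 2 counterexamples.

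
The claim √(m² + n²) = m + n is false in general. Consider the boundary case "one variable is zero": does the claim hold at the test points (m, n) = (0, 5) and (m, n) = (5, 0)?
Yes, holds at both test points

At (0, 5): LHS = 5, RHS = 5 → equal
At (5, 0): LHS = 5, RHS = 5 → equal

So the claim does hold at both of these boundary points, even though it is not an identity.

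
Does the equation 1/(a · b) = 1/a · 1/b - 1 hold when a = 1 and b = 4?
Substituting a = 1, b = 4:

LHS = 1/(1 · 4) = 1/4
RHS = 1/1 · 1/4 - 1 = -3/4

LHS ≠ RHS, so the equation does not hold at this point.

Answer: Fails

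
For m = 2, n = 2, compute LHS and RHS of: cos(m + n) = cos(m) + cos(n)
LHS = cos(2 + 2) = cos(4) ≈ -0.6536
RHS = cos(2) + cos(2) = 2·cos(2) ≈ -0.8323

LHS ≠ RHS (they differ by about 0.1787), so the equation does not hold here.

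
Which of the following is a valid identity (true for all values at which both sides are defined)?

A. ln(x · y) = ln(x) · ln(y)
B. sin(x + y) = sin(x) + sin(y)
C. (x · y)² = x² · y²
A: fails at (5, 8) — LHS = ln(40) ≈ 3.689, RHS = ln(5)·ln(8) ≈ 3.347.
B: fails at (2, 4) — LHS = sin(6) ≈ -0.2794, RHS = sin(4) + sin(2) ≈ 0.1525.
C: holds — e.g. at (2, 3), both sides equal 36.

Answer: C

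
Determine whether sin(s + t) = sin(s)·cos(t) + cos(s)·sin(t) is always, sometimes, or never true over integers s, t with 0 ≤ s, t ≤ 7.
Always true

The identity holds for every pair in the range. For instance at (s, t) = (2, 7): both sides equal sin(9) ≈ 0.4121.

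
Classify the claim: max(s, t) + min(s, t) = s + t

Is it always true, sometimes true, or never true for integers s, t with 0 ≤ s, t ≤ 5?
Always true

The identity holds for every pair in the range. For instance at (s, t) = (4, 2): both sides equal 6.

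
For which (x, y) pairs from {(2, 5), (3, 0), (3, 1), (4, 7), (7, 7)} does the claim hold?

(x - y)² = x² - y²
(3, 0), (7, 7)

Testing each pair:
(2, 5): LHS = 9, RHS = -21 → fails
(3, 0): LHS = 9, RHS = 9 → holds
(3, 1): LHS = 4, RHS = 8 → fails
(4, 7): LHS = 9, RHS = -33 → fails
(7, 7): LHS = 0, RHS = 0 → holds

2 of 5 pairs satisfy the claim.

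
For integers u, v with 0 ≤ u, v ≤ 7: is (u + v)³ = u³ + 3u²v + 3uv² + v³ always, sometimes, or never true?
Always true

The identity holds for every pair in the range. For instance at (u, v) = (1, 3): both sides equal 64.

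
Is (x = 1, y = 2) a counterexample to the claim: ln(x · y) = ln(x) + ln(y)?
No

Substituting x = 1, y = 2:
LHS = ln(1 · 2) = ln(2) ≈ 0.6931
RHS = ln(1) + ln(2) = ln(2) ≈ 0.6931

The sides agree, so this pair does not disprove the claim.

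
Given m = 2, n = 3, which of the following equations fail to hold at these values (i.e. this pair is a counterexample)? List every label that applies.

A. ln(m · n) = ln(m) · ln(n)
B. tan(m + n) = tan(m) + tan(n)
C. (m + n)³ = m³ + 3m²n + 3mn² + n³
Evaluating each claim at the given values:
A. LHS = ln(6) ≈ 1.792, RHS = ln(2)·ln(3) ≈ 0.7615 → fails here (LHS ≠ RHS)
B. LHS = tan(5) ≈ -3.381, RHS = tan(2) + tan(3) ≈ -2.328 → fails here (LHS ≠ RHS)
C. LHS = 125, RHS = 125 → holds here (LHS = RHS)

Answer: A, B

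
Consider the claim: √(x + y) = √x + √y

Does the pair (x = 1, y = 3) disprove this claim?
Substituting x = 1, y = 3:
LHS = √(1 + 3) = 2
RHS = √1 + √3 = 1 + √(3) ≈ 2.732

Since LHS ≠ RHS, this pair disproves the claim.

Answer: Yes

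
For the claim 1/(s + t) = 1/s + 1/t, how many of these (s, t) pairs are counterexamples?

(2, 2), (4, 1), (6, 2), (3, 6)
4

Testing each pair:
(2, 2): LHS = 1/4, RHS = 1 → counterexample
(4, 1): LHS = 1/5, RHS = 5/4 → counterexample
(6, 2): LHS = 1/8, RHS = 2/3 → counterexample
(3, 6): LHS = 1/9, RHS = 1/2 → counterexample

That makes 4 counterexamples.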